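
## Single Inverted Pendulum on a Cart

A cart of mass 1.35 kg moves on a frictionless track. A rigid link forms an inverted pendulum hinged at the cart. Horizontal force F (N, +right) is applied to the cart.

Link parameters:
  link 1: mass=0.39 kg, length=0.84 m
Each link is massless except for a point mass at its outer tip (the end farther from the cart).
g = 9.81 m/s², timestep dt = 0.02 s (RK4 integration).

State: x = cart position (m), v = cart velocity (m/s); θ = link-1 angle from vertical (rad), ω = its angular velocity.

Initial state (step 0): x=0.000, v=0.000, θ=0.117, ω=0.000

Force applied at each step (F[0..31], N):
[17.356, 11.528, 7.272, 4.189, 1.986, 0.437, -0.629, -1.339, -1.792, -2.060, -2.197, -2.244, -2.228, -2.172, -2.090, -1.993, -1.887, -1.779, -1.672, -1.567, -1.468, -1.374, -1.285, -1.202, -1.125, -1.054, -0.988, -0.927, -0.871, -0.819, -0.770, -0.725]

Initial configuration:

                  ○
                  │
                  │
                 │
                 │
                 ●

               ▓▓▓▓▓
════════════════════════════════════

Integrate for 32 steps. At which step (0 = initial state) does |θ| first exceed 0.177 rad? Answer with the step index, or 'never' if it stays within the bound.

apply F[0]=+17.356 → step 1: x=0.002, v=0.250, θ=0.114, ω=-0.268
apply F[1]=+11.528 → step 2: x=0.009, v=0.414, θ=0.107, ω=-0.436
apply F[2]=+7.272 → step 3: x=0.018, v=0.515, θ=0.098, ω=-0.533
apply F[3]=+4.189 → step 4: x=0.029, v=0.572, θ=0.086, ω=-0.579
apply F[4]=+1.986 → step 5: x=0.041, v=0.597, θ=0.075, ω=-0.590
apply F[5]=+0.437 → step 6: x=0.053, v=0.600, θ=0.063, ω=-0.577
apply F[6]=-0.629 → step 7: x=0.065, v=0.587, θ=0.052, ω=-0.548
apply F[7]=-1.339 → step 8: x=0.076, v=0.565, θ=0.041, ω=-0.511
apply F[8]=-1.792 → step 9: x=0.087, v=0.537, θ=0.032, ω=-0.469
apply F[9]=-2.060 → step 10: x=0.098, v=0.505, θ=0.023, ω=-0.424
apply F[10]=-2.197 → step 11: x=0.108, v=0.471, θ=0.015, ω=-0.380
apply F[11]=-2.244 → step 12: x=0.117, v=0.437, θ=0.007, ω=-0.337
apply F[12]=-2.228 → step 13: x=0.125, v=0.404, θ=0.001, ω=-0.296
apply F[13]=-2.172 → step 14: x=0.133, v=0.372, θ=-0.004, ω=-0.259
apply F[14]=-2.090 → step 15: x=0.140, v=0.341, θ=-0.009, ω=-0.224
apply F[15]=-1.993 → step 16: x=0.146, v=0.312, θ=-0.013, ω=-0.192
apply F[16]=-1.887 → step 17: x=0.152, v=0.285, θ=-0.017, ω=-0.164
apply F[17]=-1.779 → step 18: x=0.158, v=0.260, θ=-0.020, ω=-0.138
apply F[18]=-1.672 → step 19: x=0.163, v=0.236, θ=-0.023, ω=-0.115
apply F[19]=-1.567 → step 20: x=0.167, v=0.214, θ=-0.025, ω=-0.094
apply F[20]=-1.468 → step 21: x=0.171, v=0.194, θ=-0.026, ω=-0.076
apply F[21]=-1.374 → step 22: x=0.175, v=0.175, θ=-0.028, ω=-0.060
apply F[22]=-1.285 → step 23: x=0.178, v=0.158, θ=-0.029, ω=-0.046
apply F[23]=-1.202 → step 24: x=0.181, v=0.142, θ=-0.030, ω=-0.033
apply F[24]=-1.125 → step 25: x=0.184, v=0.127, θ=-0.030, ω=-0.023
apply F[25]=-1.054 → step 26: x=0.187, v=0.113, θ=-0.030, ω=-0.013
apply F[26]=-0.988 → step 27: x=0.189, v=0.100, θ=-0.031, ω=-0.005
apply F[27]=-0.927 → step 28: x=0.191, v=0.088, θ=-0.031, ω=0.002
apply F[28]=-0.871 → step 29: x=0.192, v=0.077, θ=-0.031, ω=0.008
apply F[29]=-0.819 → step 30: x=0.194, v=0.066, θ=-0.030, ω=0.014
apply F[30]=-0.770 → step 31: x=0.195, v=0.057, θ=-0.030, ω=0.018
apply F[31]=-0.725 → step 32: x=0.196, v=0.048, θ=-0.030, ω=0.022
max |θ| = 0.117 ≤ 0.177 over all 33 states.

Answer: never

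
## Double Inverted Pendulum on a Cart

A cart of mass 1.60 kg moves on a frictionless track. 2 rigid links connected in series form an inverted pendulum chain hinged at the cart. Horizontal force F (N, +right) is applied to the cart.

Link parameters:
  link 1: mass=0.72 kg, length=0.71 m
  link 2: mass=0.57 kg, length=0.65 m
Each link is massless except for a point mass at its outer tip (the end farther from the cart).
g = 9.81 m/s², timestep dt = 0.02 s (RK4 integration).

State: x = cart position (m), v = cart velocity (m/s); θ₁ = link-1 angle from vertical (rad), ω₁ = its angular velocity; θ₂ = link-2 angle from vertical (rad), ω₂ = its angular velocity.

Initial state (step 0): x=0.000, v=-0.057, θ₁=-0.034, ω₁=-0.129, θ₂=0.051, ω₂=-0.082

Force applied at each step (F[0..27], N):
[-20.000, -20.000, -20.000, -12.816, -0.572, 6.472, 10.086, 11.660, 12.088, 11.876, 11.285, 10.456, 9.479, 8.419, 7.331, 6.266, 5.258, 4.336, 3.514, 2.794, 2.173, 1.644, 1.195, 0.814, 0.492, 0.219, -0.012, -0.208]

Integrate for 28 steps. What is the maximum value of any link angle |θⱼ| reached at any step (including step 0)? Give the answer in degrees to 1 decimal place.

Answer: 6.0°

Derivation:
apply F[0]=-20.000 → step 1: x=-0.004, v=-0.301, θ₁=-0.033, ω₁=0.186, θ₂=0.050, ω₂=-0.035
apply F[1]=-20.000 → step 2: x=-0.012, v=-0.546, θ₁=-0.027, ω₁=0.505, θ₂=0.050, ω₂=0.010
apply F[2]=-20.000 → step 3: x=-0.025, v=-0.793, θ₁=-0.013, ω₁=0.832, θ₂=0.050, ω₂=0.047
apply F[3]=-12.816 → step 4: x=-0.043, v=-0.953, θ₁=0.006, ω₁=1.044, θ₂=0.051, ω₂=0.075
apply F[4]=-0.572 → step 5: x=-0.062, v=-0.962, θ₁=0.027, ω₁=1.055, θ₂=0.053, ω₂=0.093
apply F[5]=+6.472 → step 6: x=-0.081, v=-0.887, θ₁=0.047, ω₁=0.955, θ₂=0.055, ω₂=0.102
apply F[6]=+10.086 → step 7: x=-0.097, v=-0.769, θ₁=0.064, ω₁=0.805, θ₂=0.057, ω₂=0.102
apply F[7]=+11.660 → step 8: x=-0.111, v=-0.635, θ₁=0.079, ω₁=0.639, θ₂=0.059, ω₂=0.095
apply F[8]=+12.088 → step 9: x=-0.122, v=-0.498, θ₁=0.090, ω₁=0.476, θ₂=0.061, ω₂=0.081
apply F[9]=+11.876 → step 10: x=-0.131, v=-0.365, θ₁=0.098, ω₁=0.323, θ₂=0.062, ω₂=0.063
apply F[10]=+11.285 → step 11: x=-0.137, v=-0.240, θ₁=0.103, ω₁=0.185, θ₂=0.063, ω₂=0.041
apply F[11]=+10.456 → step 12: x=-0.141, v=-0.127, θ₁=0.105, ω₁=0.064, θ₂=0.064, ω₂=0.018
apply F[12]=+9.479 → step 13: x=-0.142, v=-0.026, θ₁=0.106, ω₁=-0.039, θ₂=0.064, ω₂=-0.006
apply F[13]=+8.419 → step 14: x=-0.142, v=0.062, θ₁=0.104, ω₁=-0.124, θ₂=0.064, ω₂=-0.029
apply F[14]=+7.331 → step 15: x=-0.140, v=0.137, θ₁=0.101, ω₁=-0.192, θ₂=0.063, ω₂=-0.050
apply F[15]=+6.266 → step 16: x=-0.137, v=0.199, θ₁=0.096, ω₁=-0.244, θ₂=0.062, ω₂=-0.070
apply F[16]=+5.258 → step 17: x=-0.132, v=0.250, θ₁=0.091, ω₁=-0.282, θ₂=0.060, ω₂=-0.088
apply F[17]=+4.336 → step 18: x=-0.127, v=0.290, θ₁=0.085, ω₁=-0.308, θ₂=0.058, ω₂=-0.104
apply F[18]=+3.514 → step 19: x=-0.121, v=0.321, θ₁=0.079, ω₁=-0.323, θ₂=0.056, ω₂=-0.118
apply F[19]=+2.794 → step 20: x=-0.114, v=0.344, θ₁=0.072, ω₁=-0.330, θ₂=0.054, ω₂=-0.129
apply F[20]=+2.173 → step 21: x=-0.107, v=0.360, θ₁=0.066, ω₁=-0.330, θ₂=0.051, ω₂=-0.138
apply F[21]=+1.644 → step 22: x=-0.100, v=0.371, θ₁=0.059, ω₁=-0.325, θ₂=0.048, ω₂=-0.145
apply F[22]=+1.195 → step 23: x=-0.092, v=0.377, θ₁=0.053, ω₁=-0.316, θ₂=0.045, ω₂=-0.150
apply F[23]=+0.814 → step 24: x=-0.085, v=0.380, θ₁=0.047, ω₁=-0.304, θ₂=0.042, ω₂=-0.154
apply F[24]=+0.492 → step 25: x=-0.077, v=0.379, θ₁=0.041, ω₁=-0.290, θ₂=0.039, ω₂=-0.156
apply F[25]=+0.219 → step 26: x=-0.069, v=0.376, θ₁=0.035, ω₁=-0.275, θ₂=0.036, ω₂=-0.156
apply F[26]=-0.012 → step 27: x=-0.062, v=0.370, θ₁=0.030, ω₁=-0.259, θ₂=0.033, ω₂=-0.155
apply F[27]=-0.208 → step 28: x=-0.055, v=0.364, θ₁=0.025, ω₁=-0.243, θ₂=0.030, ω₂=-0.153
Max |angle| over trajectory = 0.106 rad = 6.0°.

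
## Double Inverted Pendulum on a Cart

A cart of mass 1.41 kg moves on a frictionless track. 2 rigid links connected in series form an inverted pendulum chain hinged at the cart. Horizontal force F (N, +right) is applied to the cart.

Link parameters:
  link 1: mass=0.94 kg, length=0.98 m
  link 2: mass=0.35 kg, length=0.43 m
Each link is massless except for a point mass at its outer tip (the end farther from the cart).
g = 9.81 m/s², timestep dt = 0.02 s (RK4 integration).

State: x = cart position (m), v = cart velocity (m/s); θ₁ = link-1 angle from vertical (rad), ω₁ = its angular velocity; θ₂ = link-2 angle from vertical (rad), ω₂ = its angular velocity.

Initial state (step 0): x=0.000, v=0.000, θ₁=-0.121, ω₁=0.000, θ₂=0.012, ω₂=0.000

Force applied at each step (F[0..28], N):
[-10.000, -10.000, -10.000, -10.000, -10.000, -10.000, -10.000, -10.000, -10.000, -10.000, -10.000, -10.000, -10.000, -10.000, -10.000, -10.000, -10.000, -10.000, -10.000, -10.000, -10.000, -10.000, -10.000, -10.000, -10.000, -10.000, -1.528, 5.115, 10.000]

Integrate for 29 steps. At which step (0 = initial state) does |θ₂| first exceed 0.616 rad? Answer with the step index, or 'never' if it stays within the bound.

apply F[0]=-10.000 → step 1: x=-0.001, v=-0.119, θ₁=-0.120, ω₁=0.086, θ₂=0.013, ω₂=0.088
apply F[1]=-10.000 → step 2: x=-0.005, v=-0.238, θ₁=-0.118, ω₁=0.173, θ₂=0.016, ω₂=0.176
apply F[2]=-10.000 → step 3: x=-0.011, v=-0.358, θ₁=-0.113, ω₁=0.261, θ₂=0.020, ω₂=0.263
apply F[3]=-10.000 → step 4: x=-0.019, v=-0.480, θ₁=-0.107, ω₁=0.352, θ₂=0.026, ω₂=0.350
apply F[4]=-10.000 → step 5: x=-0.030, v=-0.602, θ₁=-0.099, ω₁=0.446, θ₂=0.034, ω₂=0.436
apply F[5]=-10.000 → step 6: x=-0.043, v=-0.727, θ₁=-0.089, ω₁=0.543, θ₂=0.043, ω₂=0.521
apply F[6]=-10.000 → step 7: x=-0.059, v=-0.854, θ₁=-0.077, ω₁=0.646, θ₂=0.055, ω₂=0.604
apply F[7]=-10.000 → step 8: x=-0.077, v=-0.983, θ₁=-0.063, ω₁=0.754, θ₂=0.068, ω₂=0.684
apply F[8]=-10.000 → step 9: x=-0.098, v=-1.115, θ₁=-0.047, ω₁=0.869, θ₂=0.082, ω₂=0.762
apply F[9]=-10.000 → step 10: x=-0.122, v=-1.251, θ₁=-0.029, ω₁=0.991, θ₂=0.098, ω₂=0.836
apply F[10]=-10.000 → step 11: x=-0.148, v=-1.390, θ₁=-0.007, ω₁=1.121, θ₂=0.115, ω₂=0.905
apply F[11]=-10.000 → step 12: x=-0.178, v=-1.532, θ₁=0.016, ω₁=1.260, θ₂=0.134, ω₂=0.969
apply F[12]=-10.000 → step 13: x=-0.210, v=-1.678, θ₁=0.043, ω₁=1.408, θ₂=0.154, ω₂=1.025
apply F[13]=-10.000 → step 14: x=-0.245, v=-1.827, θ₁=0.073, ω₁=1.566, θ₂=0.175, ω₂=1.073
apply F[14]=-10.000 → step 15: x=-0.283, v=-1.979, θ₁=0.106, ω₁=1.734, θ₂=0.197, ω₂=1.112
apply F[15]=-10.000 → step 16: x=-0.324, v=-2.133, θ₁=0.142, ω₁=1.912, θ₂=0.220, ω₂=1.141
apply F[16]=-10.000 → step 17: x=-0.368, v=-2.288, θ₁=0.182, ω₁=2.098, θ₂=0.243, ω₂=1.160
apply F[17]=-10.000 → step 18: x=-0.415, v=-2.441, θ₁=0.226, ω₁=2.290, θ₂=0.266, ω₂=1.170
apply F[18]=-10.000 → step 19: x=-0.466, v=-2.592, θ₁=0.274, ω₁=2.488, θ₂=0.289, ω₂=1.174
apply F[19]=-10.000 → step 20: x=-0.519, v=-2.736, θ₁=0.326, ω₁=2.688, θ₂=0.313, ω₂=1.174
apply F[20]=-10.000 → step 21: x=-0.575, v=-2.872, θ₁=0.381, ω₁=2.887, θ₂=0.336, ω₂=1.176
apply F[21]=-10.000 → step 22: x=-0.634, v=-2.996, θ₁=0.441, ω₁=3.082, θ₂=0.360, ω₂=1.186
apply F[22]=-10.000 → step 23: x=-0.695, v=-3.106, θ₁=0.505, ω₁=3.270, θ₂=0.384, ω₂=1.211
apply F[23]=-10.000 → step 24: x=-0.758, v=-3.200, θ₁=0.572, ω₁=3.448, θ₂=0.409, ω₂=1.258
apply F[24]=-10.000 → step 25: x=-0.823, v=-3.275, θ₁=0.643, ω₁=3.615, θ₂=0.434, ω₂=1.333
apply F[25]=-10.000 → step 26: x=-0.889, v=-3.330, θ₁=0.716, ω₁=3.771, θ₂=0.462, ω₂=1.444
apply F[26]=-1.528 → step 27: x=-0.955, v=-3.282, θ₁=0.793, ω₁=3.860, θ₂=0.492, ω₂=1.541
apply F[27]=+5.115 → step 28: x=-1.019, v=-3.158, θ₁=0.870, ω₁=3.913, θ₂=0.523, ω₂=1.618
apply F[28]=+10.000 → step 29: x=-1.081, v=-2.982, θ₁=0.949, ω₁=3.952, θ₂=0.556, ω₂=1.672
max |θ₂| = 0.556 ≤ 0.616 over all 30 states.

Answer: never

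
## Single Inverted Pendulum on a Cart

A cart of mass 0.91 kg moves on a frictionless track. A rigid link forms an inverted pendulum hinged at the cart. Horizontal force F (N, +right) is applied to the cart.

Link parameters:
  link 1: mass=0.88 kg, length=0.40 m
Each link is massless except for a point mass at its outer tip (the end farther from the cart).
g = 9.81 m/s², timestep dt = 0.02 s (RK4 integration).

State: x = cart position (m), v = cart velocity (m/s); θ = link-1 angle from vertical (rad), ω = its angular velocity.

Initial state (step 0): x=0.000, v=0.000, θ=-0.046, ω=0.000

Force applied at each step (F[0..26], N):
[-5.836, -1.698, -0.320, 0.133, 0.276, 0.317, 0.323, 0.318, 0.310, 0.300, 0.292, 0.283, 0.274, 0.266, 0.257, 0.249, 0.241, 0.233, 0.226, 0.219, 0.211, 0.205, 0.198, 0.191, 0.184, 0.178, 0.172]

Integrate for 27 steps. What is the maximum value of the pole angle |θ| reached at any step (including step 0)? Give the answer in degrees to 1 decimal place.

Answer: 2.6°

Derivation:
apply F[0]=-5.836 → step 1: x=-0.001, v=-0.119, θ=-0.043, ω=0.276
apply F[1]=-1.698 → step 2: x=-0.004, v=-0.149, θ=-0.037, ω=0.331
apply F[2]=-0.320 → step 3: x=-0.007, v=-0.150, θ=-0.031, ω=0.316
apply F[3]=+0.133 → step 4: x=-0.010, v=-0.142, θ=-0.025, ω=0.282
apply F[4]=+0.276 → step 5: x=-0.013, v=-0.131, θ=-0.020, ω=0.245
apply F[5]=+0.317 → step 6: x=-0.015, v=-0.121, θ=-0.015, ω=0.211
apply F[6]=+0.323 → step 7: x=-0.017, v=-0.112, θ=-0.011, ω=0.181
apply F[7]=+0.318 → step 8: x=-0.020, v=-0.103, θ=-0.008, ω=0.155
apply F[8]=+0.310 → step 9: x=-0.021, v=-0.095, θ=-0.005, ω=0.132
apply F[9]=+0.300 → step 10: x=-0.023, v=-0.088, θ=-0.002, ω=0.112
apply F[10]=+0.292 → step 11: x=-0.025, v=-0.081, θ=-0.000, ω=0.094
apply F[11]=+0.283 → step 12: x=-0.027, v=-0.075, θ=0.001, ω=0.079
apply F[12]=+0.274 → step 13: x=-0.028, v=-0.069, θ=0.003, ω=0.066
apply F[13]=+0.266 → step 14: x=-0.029, v=-0.064, θ=0.004, ω=0.055
apply F[14]=+0.257 → step 15: x=-0.031, v=-0.059, θ=0.005, ω=0.045
apply F[15]=+0.249 → step 16: x=-0.032, v=-0.055, θ=0.006, ω=0.037
apply F[16]=+0.241 → step 17: x=-0.033, v=-0.051, θ=0.007, ω=0.030
apply F[17]=+0.233 → step 18: x=-0.034, v=-0.047, θ=0.007, ω=0.024
apply F[18]=+0.226 → step 19: x=-0.035, v=-0.043, θ=0.008, ω=0.018
apply F[19]=+0.219 → step 20: x=-0.035, v=-0.040, θ=0.008, ω=0.014
apply F[20]=+0.211 → step 21: x=-0.036, v=-0.037, θ=0.008, ω=0.010
apply F[21]=+0.205 → step 22: x=-0.037, v=-0.034, θ=0.008, ω=0.006
apply F[22]=+0.198 → step 23: x=-0.038, v=-0.031, θ=0.008, ω=0.003
apply F[23]=+0.191 → step 24: x=-0.038, v=-0.028, θ=0.008, ω=0.001
apply F[24]=+0.184 → step 25: x=-0.039, v=-0.026, θ=0.008, ω=-0.001
apply F[25]=+0.178 → step 26: x=-0.039, v=-0.024, θ=0.008, ω=-0.003
apply F[26]=+0.172 → step 27: x=-0.040, v=-0.021, θ=0.008, ω=-0.004
Max |angle| over trajectory = 0.046 rad = 2.6°.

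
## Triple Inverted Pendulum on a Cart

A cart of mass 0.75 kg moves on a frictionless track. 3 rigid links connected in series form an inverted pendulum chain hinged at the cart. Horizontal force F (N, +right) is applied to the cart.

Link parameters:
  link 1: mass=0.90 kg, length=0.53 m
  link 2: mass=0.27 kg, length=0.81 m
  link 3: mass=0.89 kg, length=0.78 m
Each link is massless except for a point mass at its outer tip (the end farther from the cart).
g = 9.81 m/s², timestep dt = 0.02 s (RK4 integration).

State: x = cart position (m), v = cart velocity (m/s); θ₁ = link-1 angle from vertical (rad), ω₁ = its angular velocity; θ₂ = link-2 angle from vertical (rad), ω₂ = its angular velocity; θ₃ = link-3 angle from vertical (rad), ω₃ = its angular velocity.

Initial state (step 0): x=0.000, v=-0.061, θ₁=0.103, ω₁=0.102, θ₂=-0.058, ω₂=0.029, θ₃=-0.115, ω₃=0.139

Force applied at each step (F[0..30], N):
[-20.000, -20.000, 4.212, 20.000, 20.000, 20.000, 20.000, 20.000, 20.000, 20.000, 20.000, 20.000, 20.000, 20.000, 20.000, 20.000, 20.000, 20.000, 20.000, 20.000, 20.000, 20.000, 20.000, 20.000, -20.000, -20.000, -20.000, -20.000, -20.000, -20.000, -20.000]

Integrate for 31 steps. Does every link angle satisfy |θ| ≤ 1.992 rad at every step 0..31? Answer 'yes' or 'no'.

apply F[0]=-20.000 → step 1: x=-0.007, v=-0.630, θ₁=0.117, ω₁=1.258, θ₂=-0.058, ω₂=-0.001, θ₃=-0.113, ω₃=0.102
apply F[1]=-20.000 → step 2: x=-0.025, v=-1.192, θ₁=0.153, ω₁=2.393, θ₂=-0.058, ω₂=-0.026, θ₃=-0.111, ω₃=0.079
apply F[2]=+4.212 → step 3: x=-0.048, v=-1.143, θ₁=0.201, ω₁=2.438, θ₂=-0.059, ω₂=-0.085, θ₃=-0.110, ω₃=0.043
apply F[3]=+20.000 → step 4: x=-0.067, v=-0.737, θ₁=0.245, ω₁=1.911, θ₂=-0.062, ω₂=-0.211, θ₃=-0.109, ω₃=-0.011
apply F[4]=+20.000 → step 5: x=-0.078, v=-0.364, θ₁=0.279, ω₁=1.491, θ₂=-0.068, ω₂=-0.376, θ₃=-0.110, ω₃=-0.063
apply F[5]=+20.000 → step 6: x=-0.082, v=-0.013, θ₁=0.305, ω₁=1.148, θ₂=-0.077, ω₂=-0.575, θ₃=-0.112, ω₃=-0.109
apply F[6]=+20.000 → step 7: x=-0.079, v=0.324, θ₁=0.325, ω₁=0.856, θ₂=-0.091, ω₂=-0.803, θ₃=-0.114, ω₃=-0.142
apply F[7]=+20.000 → step 8: x=-0.069, v=0.653, θ₁=0.339, ω₁=0.595, θ₂=-0.110, ω₂=-1.060, θ₃=-0.117, ω₃=-0.160
apply F[8]=+20.000 → step 9: x=-0.053, v=0.980, θ₁=0.349, ω₁=0.346, θ₂=-0.134, ω₂=-1.344, θ₃=-0.121, ω₃=-0.158
apply F[9]=+20.000 → step 10: x=-0.030, v=1.309, θ₁=0.353, ω₁=0.090, θ₂=-0.164, ω₂=-1.654, θ₃=-0.124, ω₃=-0.134
apply F[10]=+20.000 → step 11: x=-0.000, v=1.648, θ₁=0.352, ω₁=-0.192, θ₂=-0.200, ω₂=-1.984, θ₃=-0.126, ω₃=-0.087
apply F[11]=+20.000 → step 12: x=0.036, v=1.999, θ₁=0.345, ω₁=-0.521, θ₂=-0.243, ω₂=-2.327, θ₃=-0.127, ω₃=-0.021
apply F[12]=+20.000 → step 13: x=0.080, v=2.370, θ₁=0.331, ω₁=-0.920, θ₂=-0.293, ω₂=-2.669, θ₃=-0.127, ω₃=0.056
apply F[13]=+20.000 → step 14: x=0.131, v=2.765, θ₁=0.308, ω₁=-1.412, θ₂=-0.350, ω₂=-2.991, θ₃=-0.125, ω₃=0.127
apply F[14]=+20.000 → step 15: x=0.191, v=3.190, θ₁=0.274, ω₁=-2.022, θ₂=-0.412, ω₂=-3.266, θ₃=-0.122, ω₃=0.174
apply F[15]=+20.000 → step 16: x=0.259, v=3.650, θ₁=0.226, ω₁=-2.768, θ₂=-0.480, ω₂=-3.461, θ₃=-0.118, ω₃=0.176
apply F[16]=+20.000 → step 17: x=0.337, v=4.148, θ₁=0.162, ω₁=-3.667, θ₂=-0.550, ω₂=-3.535, θ₃=-0.115, ω₃=0.109
apply F[17]=+20.000 → step 18: x=0.425, v=4.678, θ₁=0.078, ω₁=-4.717, θ₂=-0.620, ω₂=-3.436, θ₃=-0.114, ω₃=-0.053
apply F[18]=+20.000 → step 19: x=0.524, v=5.215, θ₁=-0.028, ω₁=-5.876, θ₂=-0.686, ω₂=-3.105, θ₃=-0.118, ω₃=-0.344
apply F[19]=+20.000 → step 20: x=0.633, v=5.697, θ₁=-0.157, ω₁=-7.026, θ₂=-0.742, ω₂=-2.499, θ₃=-0.129, ω₃=-0.804
apply F[20]=+20.000 → step 21: x=0.751, v=6.032, θ₁=-0.307, ω₁=-7.978, θ₂=-0.784, ω₂=-1.650, θ₃=-0.152, ω₃=-1.462
apply F[21]=+20.000 → step 22: x=0.873, v=6.154, θ₁=-0.474, ω₁=-8.580, θ₂=-0.807, ω₂=-0.682, θ₃=-0.189, ω₃=-2.296
apply F[22]=+20.000 → step 23: x=0.996, v=6.065, θ₁=-0.648, ω₁=-8.821, θ₂=-0.812, ω₂=0.260, θ₃=-0.244, ω₃=-3.246
apply F[23]=+20.000 → step 24: x=1.115, v=5.815, θ₁=-0.824, ω₁=-8.782, θ₂=-0.798, ω₂=1.084, θ₃=-0.319, ω₃=-4.241
apply F[24]=-20.000 → step 25: x=1.223, v=5.047, θ₁=-0.993, ω₁=-8.133, θ₂=-0.773, ω₂=1.429, θ₃=-0.408, ω₃=-4.629
apply F[25]=-20.000 → step 26: x=1.317, v=4.341, θ₁=-1.151, ω₁=-7.687, θ₂=-0.741, ω₂=1.671, θ₃=-0.504, ω₃=-4.919
apply F[26]=-20.000 → step 27: x=1.397, v=3.674, θ₁=-1.302, ω₁=-7.389, θ₂=-0.707, ω₂=1.791, θ₃=-0.604, ω₃=-5.095
apply F[27]=-20.000 → step 28: x=1.464, v=3.035, θ₁=-1.448, ω₁=-7.226, θ₂=-0.671, ω₂=1.761, θ₃=-0.706, ω₃=-5.130
apply F[28]=-20.000 → step 29: x=1.519, v=2.419, θ₁=-1.592, ω₁=-7.219, θ₂=-0.637, ω₂=1.586, θ₃=-0.808, ω₃=-5.034
apply F[29]=-20.000 → step 30: x=1.561, v=1.807, θ₁=-1.738, ω₁=-7.397, θ₂=-0.608, ω₂=1.301, θ₃=-0.907, ω₃=-4.852
apply F[30]=-20.000 → step 31: x=1.591, v=1.171, θ₁=-1.889, ω₁=-7.788, θ₂=-0.586, ω₂=0.932, θ₃=-1.002, ω₃=-4.636
Max |angle| over trajectory = 1.889 rad; bound = 1.992 → within bound.

Answer: yes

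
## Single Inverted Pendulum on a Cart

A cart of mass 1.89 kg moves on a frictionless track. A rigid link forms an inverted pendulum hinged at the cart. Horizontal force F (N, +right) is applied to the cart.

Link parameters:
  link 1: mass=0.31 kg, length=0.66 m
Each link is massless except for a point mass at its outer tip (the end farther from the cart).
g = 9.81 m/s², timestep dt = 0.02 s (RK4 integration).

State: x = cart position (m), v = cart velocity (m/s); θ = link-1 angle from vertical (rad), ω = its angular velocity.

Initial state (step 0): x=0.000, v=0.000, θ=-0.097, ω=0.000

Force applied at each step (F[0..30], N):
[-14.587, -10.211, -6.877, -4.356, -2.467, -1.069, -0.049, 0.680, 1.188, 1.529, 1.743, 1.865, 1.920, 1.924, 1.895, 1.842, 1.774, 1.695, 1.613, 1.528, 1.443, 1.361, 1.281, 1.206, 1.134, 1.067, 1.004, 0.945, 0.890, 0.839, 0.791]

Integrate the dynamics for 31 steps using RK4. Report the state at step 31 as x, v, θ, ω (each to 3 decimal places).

Answer: x=-0.142, v=-0.057, θ=0.025, ω=-0.014

Derivation:
apply F[0]=-14.587 → step 1: x=-0.002, v=-0.151, θ=-0.095, ω=0.199
apply F[1]=-10.211 → step 2: x=-0.006, v=-0.256, θ=-0.090, ω=0.330
apply F[2]=-6.877 → step 3: x=-0.011, v=-0.326, θ=-0.082, ω=0.410
apply F[3]=-4.356 → step 4: x=-0.018, v=-0.370, θ=-0.074, ω=0.453
apply F[4]=-2.467 → step 5: x=-0.026, v=-0.393, θ=-0.064, ω=0.468
apply F[5]=-1.069 → step 6: x=-0.034, v=-0.403, θ=-0.055, ω=0.465
apply F[6]=-0.049 → step 7: x=-0.042, v=-0.402, θ=-0.046, ω=0.448
apply F[7]=+0.680 → step 8: x=-0.050, v=-0.393, θ=-0.037, ω=0.423
apply F[8]=+1.188 → step 9: x=-0.058, v=-0.380, θ=-0.029, ω=0.392
apply F[9]=+1.529 → step 10: x=-0.065, v=-0.363, θ=-0.022, ω=0.359
apply F[10]=+1.743 → step 11: x=-0.072, v=-0.344, θ=-0.015, ω=0.325
apply F[11]=+1.865 → step 12: x=-0.079, v=-0.324, θ=-0.009, ω=0.291
apply F[12]=+1.920 → step 13: x=-0.085, v=-0.303, θ=-0.003, ω=0.258
apply F[13]=+1.924 → step 14: x=-0.091, v=-0.283, θ=0.002, ω=0.227
apply F[14]=+1.895 → step 15: x=-0.096, v=-0.263, θ=0.006, ω=0.198
apply F[15]=+1.842 → step 16: x=-0.101, v=-0.243, θ=0.010, ω=0.171
apply F[16]=+1.774 → step 17: x=-0.106, v=-0.225, θ=0.013, ω=0.147
apply F[17]=+1.695 → step 18: x=-0.110, v=-0.208, θ=0.015, ω=0.124
apply F[18]=+1.613 → step 19: x=-0.114, v=-0.191, θ=0.018, ω=0.104
apply F[19]=+1.528 → step 20: x=-0.118, v=-0.175, θ=0.020, ω=0.086
apply F[20]=+1.443 → step 21: x=-0.121, v=-0.161, θ=0.021, ω=0.070
apply F[21]=+1.361 → step 22: x=-0.125, v=-0.147, θ=0.022, ω=0.056
apply F[22]=+1.281 → step 23: x=-0.127, v=-0.134, θ=0.023, ω=0.043
apply F[23]=+1.206 → step 24: x=-0.130, v=-0.122, θ=0.024, ω=0.032
apply F[24]=+1.134 → step 25: x=-0.132, v=-0.111, θ=0.025, ω=0.022
apply F[25]=+1.067 → step 26: x=-0.134, v=-0.101, θ=0.025, ω=0.014
apply F[26]=+1.004 → step 27: x=-0.136, v=-0.091, θ=0.025, ω=0.007
apply F[27]=+0.945 → step 28: x=-0.138, v=-0.082, θ=0.025, ω=0.000
apply F[28]=+0.890 → step 29: x=-0.140, v=-0.073, θ=0.025, ω=-0.005
apply F[29]=+0.839 → step 30: x=-0.141, v=-0.065, θ=0.025, ω=-0.010
apply F[30]=+0.791 → step 31: x=-0.142, v=-0.057, θ=0.025, ω=-0.014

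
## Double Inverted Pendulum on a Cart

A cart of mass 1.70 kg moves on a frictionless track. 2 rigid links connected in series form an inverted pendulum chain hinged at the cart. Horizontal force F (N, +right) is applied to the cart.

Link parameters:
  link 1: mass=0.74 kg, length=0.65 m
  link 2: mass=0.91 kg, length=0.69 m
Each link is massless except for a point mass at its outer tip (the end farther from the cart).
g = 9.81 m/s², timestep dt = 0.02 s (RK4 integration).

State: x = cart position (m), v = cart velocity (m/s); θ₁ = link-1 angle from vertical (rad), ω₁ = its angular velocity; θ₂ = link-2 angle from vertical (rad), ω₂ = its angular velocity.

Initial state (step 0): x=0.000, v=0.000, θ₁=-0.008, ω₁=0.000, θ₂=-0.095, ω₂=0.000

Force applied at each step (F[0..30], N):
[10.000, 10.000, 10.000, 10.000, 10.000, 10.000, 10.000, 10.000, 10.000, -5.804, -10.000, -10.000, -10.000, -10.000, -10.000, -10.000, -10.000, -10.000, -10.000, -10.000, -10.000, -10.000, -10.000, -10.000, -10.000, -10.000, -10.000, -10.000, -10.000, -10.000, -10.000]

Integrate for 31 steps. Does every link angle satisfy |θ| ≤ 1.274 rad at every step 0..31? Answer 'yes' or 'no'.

Answer: yes

Derivation:
apply F[0]=+10.000 → step 1: x=0.001, v=0.119, θ₁=-0.010, ω₁=-0.154, θ₂=-0.096, ω₂=-0.054
apply F[1]=+10.000 → step 2: x=0.005, v=0.239, θ₁=-0.014, ω₁=-0.312, θ₂=-0.097, ω₂=-0.107
apply F[2]=+10.000 → step 3: x=0.011, v=0.360, θ₁=-0.022, ω₁=-0.474, θ₂=-0.100, ω₂=-0.156
apply F[3]=+10.000 → step 4: x=0.019, v=0.483, θ₁=-0.033, ω₁=-0.645, θ₂=-0.103, ω₂=-0.201
apply F[4]=+10.000 → step 5: x=0.030, v=0.607, θ₁=-0.048, ω₁=-0.826, θ₂=-0.108, ω₂=-0.239
apply F[5]=+10.000 → step 6: x=0.043, v=0.735, θ₁=-0.066, ω₁=-1.021, θ₂=-0.113, ω₂=-0.270
apply F[6]=+10.000 → step 7: x=0.059, v=0.865, θ₁=-0.089, ω₁=-1.232, θ₂=-0.119, ω₂=-0.291
apply F[7]=+10.000 → step 8: x=0.078, v=0.998, θ₁=-0.116, ω₁=-1.461, θ₂=-0.124, ω₂=-0.301
apply F[8]=+10.000 → step 9: x=0.099, v=1.134, θ₁=-0.147, ω₁=-1.708, θ₂=-0.130, ω₂=-0.299
apply F[9]=-5.804 → step 10: x=0.122, v=1.091, θ₁=-0.182, ω₁=-1.703, θ₂=-0.136, ω₂=-0.283
apply F[10]=-10.000 → step 11: x=0.143, v=1.006, θ₁=-0.215, ω₁=-1.653, θ₂=-0.142, ω₂=-0.250
apply F[11]=-10.000 → step 12: x=0.162, v=0.927, θ₁=-0.248, ω₁=-1.632, θ₂=-0.146, ω₂=-0.202
apply F[12]=-10.000 → step 13: x=0.180, v=0.853, θ₁=-0.280, ω₁=-1.638, θ₂=-0.150, ω₂=-0.138
apply F[13]=-10.000 → step 14: x=0.196, v=0.783, θ₁=-0.314, ω₁=-1.669, θ₂=-0.152, ω₂=-0.058
apply F[14]=-10.000 → step 15: x=0.211, v=0.717, θ₁=-0.347, ω₁=-1.724, θ₂=-0.152, ω₂=0.035
apply F[15]=-10.000 → step 16: x=0.225, v=0.653, θ₁=-0.383, ω₁=-1.802, θ₂=-0.150, ω₂=0.143
apply F[16]=-10.000 → step 17: x=0.237, v=0.592, θ₁=-0.420, ω₁=-1.901, θ₂=-0.146, ω₂=0.262
apply F[17]=-10.000 → step 18: x=0.248, v=0.531, θ₁=-0.459, ω₁=-2.017, θ₂=-0.140, ω₂=0.393
apply F[18]=-10.000 → step 19: x=0.259, v=0.470, θ₁=-0.500, ω₁=-2.148, θ₂=-0.130, ω₂=0.530
apply F[19]=-10.000 → step 20: x=0.267, v=0.408, θ₁=-0.545, ω₁=-2.291, θ₂=-0.118, ω₂=0.673
apply F[20]=-10.000 → step 21: x=0.275, v=0.342, θ₁=-0.592, ω₁=-2.440, θ₂=-0.103, ω₂=0.815
apply F[21]=-10.000 → step 22: x=0.281, v=0.273, θ₁=-0.642, ω₁=-2.594, θ₂=-0.086, ω₂=0.954
apply F[22]=-10.000 → step 23: x=0.286, v=0.199, θ₁=-0.696, ω₁=-2.748, θ₂=-0.065, ω₂=1.085
apply F[23]=-10.000 → step 24: x=0.289, v=0.120, θ₁=-0.752, ω₁=-2.902, θ₂=-0.042, ω₂=1.204
apply F[24]=-10.000 → step 25: x=0.290, v=0.035, θ₁=-0.812, ω₁=-3.054, θ₂=-0.017, ω₂=1.309
apply F[25]=-10.000 → step 26: x=0.290, v=-0.056, θ₁=-0.875, ω₁=-3.205, θ₂=0.010, ω₂=1.398
apply F[26]=-10.000 → step 27: x=0.288, v=-0.154, θ₁=-0.940, ω₁=-3.356, θ₂=0.039, ω₂=1.467
apply F[27]=-10.000 → step 28: x=0.284, v=-0.257, θ₁=-1.009, ω₁=-3.509, θ₂=0.068, ω₂=1.517
apply F[28]=-10.000 → step 29: x=0.278, v=-0.367, θ₁=-1.081, ω₁=-3.667, θ₂=0.099, ω₂=1.544
apply F[29]=-10.000 → step 30: x=0.269, v=-0.484, θ₁=-1.156, ω₁=-3.834, θ₂=0.130, ω₂=1.547
apply F[30]=-10.000 → step 31: x=0.258, v=-0.608, θ₁=-1.234, ω₁=-4.014, θ₂=0.161, ω₂=1.523
Max |angle| over trajectory = 1.234 rad; bound = 1.274 → within bound.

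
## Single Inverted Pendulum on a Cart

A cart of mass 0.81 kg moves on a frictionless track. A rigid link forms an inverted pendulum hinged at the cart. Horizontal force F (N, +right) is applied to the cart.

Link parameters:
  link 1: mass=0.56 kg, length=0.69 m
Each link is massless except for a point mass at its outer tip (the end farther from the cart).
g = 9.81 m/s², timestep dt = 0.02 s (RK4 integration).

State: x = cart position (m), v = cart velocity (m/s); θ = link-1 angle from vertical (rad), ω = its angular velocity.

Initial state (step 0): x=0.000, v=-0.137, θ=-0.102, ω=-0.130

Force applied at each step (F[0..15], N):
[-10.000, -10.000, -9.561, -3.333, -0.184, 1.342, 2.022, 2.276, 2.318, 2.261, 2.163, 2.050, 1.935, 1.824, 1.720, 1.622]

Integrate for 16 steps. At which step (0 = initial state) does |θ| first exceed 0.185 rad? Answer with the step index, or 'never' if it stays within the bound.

apply F[0]=-10.000 → step 1: x=-0.005, v=-0.368, θ=-0.102, ω=0.175
apply F[1]=-10.000 → step 2: x=-0.015, v=-0.601, θ=-0.095, ω=0.481
apply F[2]=-9.561 → step 3: x=-0.029, v=-0.824, θ=-0.082, ω=0.778
apply F[3]=-3.333 → step 4: x=-0.046, v=-0.896, θ=-0.066, ω=0.862
apply F[4]=-0.184 → step 5: x=-0.064, v=-0.893, θ=-0.049, ω=0.841
apply F[5]=+1.342 → step 6: x=-0.082, v=-0.855, θ=-0.033, ω=0.774
apply F[6]=+2.022 → step 7: x=-0.098, v=-0.802, θ=-0.018, ω=0.690
apply F[7]=+2.276 → step 8: x=-0.114, v=-0.744, θ=-0.005, ω=0.603
apply F[8]=+2.318 → step 9: x=-0.128, v=-0.687, θ=0.006, ω=0.520
apply F[9]=+2.261 → step 10: x=-0.141, v=-0.633, θ=0.016, ω=0.444
apply F[10]=+2.163 → step 11: x=-0.153, v=-0.582, θ=0.024, ω=0.377
apply F[11]=+2.050 → step 12: x=-0.164, v=-0.535, θ=0.031, ω=0.316
apply F[12]=+1.935 → step 13: x=-0.175, v=-0.492, θ=0.036, ω=0.263
apply F[13]=+1.824 → step 14: x=-0.184, v=-0.452, θ=0.041, ω=0.217
apply F[14]=+1.720 → step 15: x=-0.193, v=-0.415, θ=0.045, ω=0.176
apply F[15]=+1.622 → step 16: x=-0.201, v=-0.382, θ=0.048, ω=0.141
max |θ| = 0.102 ≤ 0.185 over all 17 states.

Answer: never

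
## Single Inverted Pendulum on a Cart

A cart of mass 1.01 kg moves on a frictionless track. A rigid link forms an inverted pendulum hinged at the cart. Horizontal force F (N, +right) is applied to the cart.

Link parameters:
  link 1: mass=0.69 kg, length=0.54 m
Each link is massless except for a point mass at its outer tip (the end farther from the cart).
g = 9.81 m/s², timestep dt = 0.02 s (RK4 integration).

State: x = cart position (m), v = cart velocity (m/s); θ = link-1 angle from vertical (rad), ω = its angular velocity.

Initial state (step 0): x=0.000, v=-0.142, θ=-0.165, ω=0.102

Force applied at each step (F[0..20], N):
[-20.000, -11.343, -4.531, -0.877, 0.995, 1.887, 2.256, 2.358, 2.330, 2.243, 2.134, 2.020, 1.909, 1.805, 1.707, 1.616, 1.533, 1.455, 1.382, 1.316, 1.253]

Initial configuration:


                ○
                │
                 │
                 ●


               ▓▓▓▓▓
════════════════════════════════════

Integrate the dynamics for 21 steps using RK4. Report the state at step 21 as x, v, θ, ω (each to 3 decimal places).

apply F[0]=-20.000 → step 1: x=-0.007, v=-0.510, θ=-0.157, ω=0.717
apply F[1]=-11.343 → step 2: x=-0.019, v=-0.713, θ=-0.139, ω=1.034
apply F[2]=-4.531 → step 3: x=-0.034, v=-0.786, θ=-0.118, ω=1.122
apply F[3]=-0.877 → step 4: x=-0.049, v=-0.790, θ=-0.096, ω=1.090
apply F[4]=+0.995 → step 5: x=-0.065, v=-0.760, θ=-0.075, ω=1.004
apply F[5]=+1.887 → step 6: x=-0.080, v=-0.715, θ=-0.056, ω=0.896
apply F[6]=+2.256 → step 7: x=-0.094, v=-0.664, θ=-0.039, ω=0.785
apply F[7]=+2.358 → step 8: x=-0.106, v=-0.613, θ=-0.024, ω=0.680
apply F[8]=+2.330 → step 9: x=-0.118, v=-0.565, θ=-0.012, ω=0.584
apply F[9]=+2.243 → step 10: x=-0.129, v=-0.519, θ=-0.001, ω=0.498
apply F[10]=+2.134 → step 11: x=-0.139, v=-0.478, θ=0.008, ω=0.422
apply F[11]=+2.020 → step 12: x=-0.148, v=-0.439, θ=0.016, ω=0.355
apply F[12]=+1.909 → step 13: x=-0.156, v=-0.404, θ=0.023, ω=0.297
apply F[13]=+1.805 → step 14: x=-0.164, v=-0.372, θ=0.028, ω=0.246
apply F[14]=+1.707 → step 15: x=-0.171, v=-0.342, θ=0.032, ω=0.202
apply F[15]=+1.616 → step 16: x=-0.178, v=-0.315, θ=0.036, ω=0.164
apply F[16]=+1.533 → step 17: x=-0.184, v=-0.289, θ=0.039, ω=0.131
apply F[17]=+1.455 → step 18: x=-0.190, v=-0.266, θ=0.041, ω=0.102
apply F[18]=+1.382 → step 19: x=-0.195, v=-0.244, θ=0.043, ω=0.077
apply F[19]=+1.316 → step 20: x=-0.199, v=-0.224, θ=0.044, ω=0.056
apply F[20]=+1.253 → step 21: x=-0.204, v=-0.205, θ=0.045, ω=0.038

Answer: x=-0.204, v=-0.205, θ=0.045, ω=0.038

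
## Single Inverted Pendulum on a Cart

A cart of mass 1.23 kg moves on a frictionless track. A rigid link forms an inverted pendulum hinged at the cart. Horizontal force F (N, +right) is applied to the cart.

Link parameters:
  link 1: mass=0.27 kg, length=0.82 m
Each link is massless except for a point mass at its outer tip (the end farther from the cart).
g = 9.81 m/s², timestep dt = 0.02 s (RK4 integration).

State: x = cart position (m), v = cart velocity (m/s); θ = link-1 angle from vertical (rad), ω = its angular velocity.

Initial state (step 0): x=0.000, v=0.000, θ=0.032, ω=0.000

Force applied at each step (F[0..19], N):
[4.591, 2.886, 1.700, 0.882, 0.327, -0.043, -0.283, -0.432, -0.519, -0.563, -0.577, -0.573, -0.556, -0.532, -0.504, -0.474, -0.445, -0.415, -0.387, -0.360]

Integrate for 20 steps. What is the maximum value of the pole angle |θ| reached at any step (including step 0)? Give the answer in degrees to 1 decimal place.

apply F[0]=+4.591 → step 1: x=0.001, v=0.073, θ=0.031, ω=-0.082
apply F[1]=+2.886 → step 2: x=0.003, v=0.119, θ=0.029, ω=-0.130
apply F[2]=+1.700 → step 3: x=0.005, v=0.145, θ=0.026, ω=-0.156
apply F[3]=+0.882 → step 4: x=0.008, v=0.159, θ=0.023, ω=-0.166
apply F[4]=+0.327 → step 5: x=0.012, v=0.163, θ=0.020, ω=-0.166
apply F[5]=-0.043 → step 6: x=0.015, v=0.162, θ=0.016, ω=-0.160
apply F[6]=-0.283 → step 7: x=0.018, v=0.156, θ=0.013, ω=-0.150
apply F[7]=-0.432 → step 8: x=0.021, v=0.149, θ=0.010, ω=-0.138
apply F[8]=-0.519 → step 9: x=0.024, v=0.140, θ=0.008, ω=-0.125
apply F[9]=-0.563 → step 10: x=0.027, v=0.131, θ=0.005, ω=-0.112
apply F[10]=-0.577 → step 11: x=0.029, v=0.121, θ=0.003, ω=-0.099
apply F[11]=-0.573 → step 12: x=0.031, v=0.112, θ=0.001, ω=-0.087
apply F[12]=-0.556 → step 13: x=0.034, v=0.102, θ=-0.000, ω=-0.076
apply F[13]=-0.532 → step 14: x=0.036, v=0.094, θ=-0.002, ω=-0.066
apply F[14]=-0.504 → step 15: x=0.037, v=0.086, θ=-0.003, ω=-0.057
apply F[15]=-0.474 → step 16: x=0.039, v=0.078, θ=-0.004, ω=-0.048
apply F[16]=-0.445 → step 17: x=0.040, v=0.071, θ=-0.005, ω=-0.041
apply F[17]=-0.415 → step 18: x=0.042, v=0.065, θ=-0.006, ω=-0.034
apply F[18]=-0.387 → step 19: x=0.043, v=0.059, θ=-0.006, ω=-0.028
apply F[19]=-0.360 → step 20: x=0.044, v=0.053, θ=-0.007, ω=-0.023
Max |angle| over trajectory = 0.032 rad = 1.8°.

Answer: 1.8°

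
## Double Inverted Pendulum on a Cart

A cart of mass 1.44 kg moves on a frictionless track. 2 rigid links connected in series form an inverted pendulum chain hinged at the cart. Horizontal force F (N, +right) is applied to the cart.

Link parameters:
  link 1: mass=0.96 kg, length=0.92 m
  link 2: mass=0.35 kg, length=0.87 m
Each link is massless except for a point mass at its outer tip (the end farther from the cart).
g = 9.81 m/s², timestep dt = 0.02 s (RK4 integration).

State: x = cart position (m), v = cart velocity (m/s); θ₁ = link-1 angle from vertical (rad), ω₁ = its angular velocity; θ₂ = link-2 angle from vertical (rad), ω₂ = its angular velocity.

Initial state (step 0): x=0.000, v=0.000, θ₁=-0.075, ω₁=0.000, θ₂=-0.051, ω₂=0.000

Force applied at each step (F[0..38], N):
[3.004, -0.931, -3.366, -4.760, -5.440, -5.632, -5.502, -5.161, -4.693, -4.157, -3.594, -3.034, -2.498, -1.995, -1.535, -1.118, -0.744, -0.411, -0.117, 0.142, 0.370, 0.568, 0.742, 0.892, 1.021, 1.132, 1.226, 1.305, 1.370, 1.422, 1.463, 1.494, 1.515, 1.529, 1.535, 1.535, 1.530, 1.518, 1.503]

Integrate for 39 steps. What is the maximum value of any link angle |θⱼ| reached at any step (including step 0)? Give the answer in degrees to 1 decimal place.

apply F[0]=+3.004 → step 1: x=0.001, v=0.055, θ₁=-0.076, ω₁=-0.077, θ₂=-0.051, ω₂=0.007
apply F[1]=-0.931 → step 2: x=0.002, v=0.055, θ₁=-0.078, ω₁=-0.096, θ₂=-0.051, ω₂=0.015
apply F[2]=-3.366 → step 3: x=0.002, v=0.023, θ₁=-0.079, ω₁=-0.080, θ₂=-0.050, ω₂=0.024
apply F[3]=-4.760 → step 4: x=0.002, v=-0.029, θ₁=-0.080, ω₁=-0.043, θ₂=-0.050, ω₂=0.033
apply F[4]=-5.440 → step 5: x=0.001, v=-0.090, θ₁=-0.081, ω₁=0.003, θ₂=-0.049, ω₂=0.043
apply F[5]=-5.632 → step 6: x=-0.001, v=-0.153, θ₁=-0.080, ω₁=0.052, θ₂=-0.048, ω₂=0.053
apply F[6]=-5.502 → step 7: x=-0.005, v=-0.215, θ₁=-0.079, ω₁=0.100, θ₂=-0.047, ω₂=0.063
apply F[7]=-5.161 → step 8: x=-0.010, v=-0.273, θ₁=-0.076, ω₁=0.143, θ₂=-0.045, ω₂=0.073
apply F[8]=-4.693 → step 9: x=-0.016, v=-0.324, θ₁=-0.073, ω₁=0.181, θ₂=-0.044, ω₂=0.083
apply F[9]=-4.157 → step 10: x=-0.023, v=-0.369, θ₁=-0.069, ω₁=0.212, θ₂=-0.042, ω₂=0.091
apply F[10]=-3.594 → step 11: x=-0.030, v=-0.407, θ₁=-0.065, ω₁=0.237, θ₂=-0.040, ω₂=0.099
apply F[11]=-3.034 → step 12: x=-0.039, v=-0.438, θ₁=-0.060, ω₁=0.255, θ₂=-0.038, ω₂=0.106
apply F[12]=-2.498 → step 13: x=-0.048, v=-0.463, θ₁=-0.055, ω₁=0.268, θ₂=-0.036, ω₂=0.113
apply F[13]=-1.995 → step 14: x=-0.057, v=-0.481, θ₁=-0.049, ω₁=0.276, θ₂=-0.034, ω₂=0.118
apply F[14]=-1.535 → step 15: x=-0.067, v=-0.494, θ₁=-0.044, ω₁=0.279, θ₂=-0.031, ω₂=0.122
apply F[15]=-1.118 → step 16: x=-0.077, v=-0.502, θ₁=-0.038, ω₁=0.278, θ₂=-0.029, ω₂=0.125
apply F[16]=-0.744 → step 17: x=-0.087, v=-0.506, θ₁=-0.033, ω₁=0.275, θ₂=-0.026, ω₂=0.128
apply F[17]=-0.411 → step 18: x=-0.097, v=-0.507, θ₁=-0.027, ω₁=0.268, θ₂=-0.024, ω₂=0.129
apply F[18]=-0.117 → step 19: x=-0.107, v=-0.504, θ₁=-0.022, ω₁=0.260, θ₂=-0.021, ω₂=0.130
apply F[19]=+0.142 → step 20: x=-0.117, v=-0.499, θ₁=-0.017, ω₁=0.250, θ₂=-0.019, ω₂=0.130
apply F[20]=+0.370 → step 21: x=-0.127, v=-0.491, θ₁=-0.012, ω₁=0.239, θ₂=-0.016, ω₂=0.129
apply F[21]=+0.568 → step 22: x=-0.137, v=-0.481, θ₁=-0.007, ω₁=0.227, θ₂=-0.013, ω₂=0.127
apply F[22]=+0.742 → step 23: x=-0.147, v=-0.470, θ₁=-0.003, ω₁=0.214, θ₂=-0.011, ω₂=0.125
apply F[23]=+0.892 → step 24: x=-0.156, v=-0.458, θ₁=0.001, ω₁=0.201, θ₂=-0.008, ω₂=0.122
apply F[24]=+1.021 → step 25: x=-0.165, v=-0.444, θ₁=0.005, ω₁=0.188, θ₂=-0.006, ω₂=0.119
apply F[25]=+1.132 → step 26: x=-0.174, v=-0.430, θ₁=0.009, ω₁=0.174, θ₂=-0.004, ω₂=0.116
apply F[26]=+1.226 → step 27: x=-0.182, v=-0.415, θ₁=0.012, ω₁=0.161, θ₂=-0.001, ω₂=0.112
apply F[27]=+1.305 → step 28: x=-0.190, v=-0.399, θ₁=0.015, ω₁=0.148, θ₂=0.001, ω₂=0.107
apply F[28]=+1.370 → step 29: x=-0.198, v=-0.383, θ₁=0.018, ω₁=0.135, θ₂=0.003, ω₂=0.103
apply F[29]=+1.422 → step 30: x=-0.205, v=-0.366, θ₁=0.021, ω₁=0.123, θ₂=0.005, ω₂=0.098
apply F[30]=+1.463 → step 31: x=-0.213, v=-0.350, θ₁=0.023, ω₁=0.111, θ₂=0.007, ω₂=0.093
apply F[31]=+1.494 → step 32: x=-0.219, v=-0.334, θ₁=0.025, ω₁=0.100, θ₂=0.009, ω₂=0.088
apply F[32]=+1.515 → step 33: x=-0.226, v=-0.317, θ₁=0.027, ω₁=0.089, θ₂=0.010, ω₂=0.083
apply F[33]=+1.529 → step 34: x=-0.232, v=-0.301, θ₁=0.029, ω₁=0.078, θ₂=0.012, ω₂=0.078
apply F[34]=+1.535 → step 35: x=-0.238, v=-0.285, θ₁=0.030, ω₁=0.068, θ₂=0.014, ω₂=0.073
apply F[35]=+1.535 → step 36: x=-0.244, v=-0.269, θ₁=0.031, ω₁=0.059, θ₂=0.015, ω₂=0.068
apply F[36]=+1.530 → step 37: x=-0.249, v=-0.254, θ₁=0.032, ω₁=0.050, θ₂=0.016, ω₂=0.063
apply F[37]=+1.518 → step 38: x=-0.254, v=-0.238, θ₁=0.033, ω₁=0.042, θ₂=0.017, ω₂=0.058
apply F[38]=+1.503 → step 39: x=-0.258, v=-0.223, θ₁=0.034, ω₁=0.034, θ₂=0.019, ω₂=0.053
Max |angle| over trajectory = 0.081 rad = 4.6°.

Answer: 4.6°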